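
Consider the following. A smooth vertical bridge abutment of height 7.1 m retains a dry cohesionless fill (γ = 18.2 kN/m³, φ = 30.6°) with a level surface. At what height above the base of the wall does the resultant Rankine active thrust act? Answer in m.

K_a = 0.3253.
The pressure distribution is triangular, so the resultant acts at H/3 above the base = 7.1/3 = 2.367 m.

2.37 m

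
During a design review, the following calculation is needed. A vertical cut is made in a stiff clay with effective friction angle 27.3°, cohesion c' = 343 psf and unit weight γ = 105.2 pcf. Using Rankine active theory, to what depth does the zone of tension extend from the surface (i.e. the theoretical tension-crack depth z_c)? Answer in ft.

10.7 ft

K_a = tan²(45° − 27.3°/2) = 0.3711; √K_a = 0.6092.
The active pressure is zero where K_a γ z = 2c√K_a, so z_c = 2c/(γ√K_a) = 2×343/(105.2×0.6092) = 10.70 ft.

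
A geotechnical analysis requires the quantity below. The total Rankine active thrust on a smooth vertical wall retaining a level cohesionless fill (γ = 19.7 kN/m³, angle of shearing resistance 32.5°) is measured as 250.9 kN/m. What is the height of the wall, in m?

9.20 m

K_a = 0.3010. P_a = ½ K_a γ H² ⇒ H = √(2P_a/(K_a γ)).
H = √(2×250.9/(0.3010×19.7)) = 9.199 m.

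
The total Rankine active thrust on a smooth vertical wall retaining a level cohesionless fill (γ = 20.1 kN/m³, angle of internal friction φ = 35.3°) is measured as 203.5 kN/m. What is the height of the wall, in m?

K_a = 0.2675. P_a = ½ K_a γ H² ⇒ H = √(2P_a/(K_a γ)).
H = √(2×203.5/(0.2675×20.1)) = 8.700 m.

8.70 m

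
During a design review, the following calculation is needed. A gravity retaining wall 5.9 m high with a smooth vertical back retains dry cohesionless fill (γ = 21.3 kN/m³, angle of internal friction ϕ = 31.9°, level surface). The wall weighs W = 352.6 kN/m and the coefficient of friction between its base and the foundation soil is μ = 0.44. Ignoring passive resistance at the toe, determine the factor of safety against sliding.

K_a = tan²(45° − 31.9°/2) = 0.3085.
P_a = ½K_aγH² = 0.5×0.3085×21.3×5.9² = 114.4 kN/m, acting at H/3 = 1.967 m above the base.
FS_sliding = μW / P_a = 0.44×352.6 / 114.4 = 1.356.

1.36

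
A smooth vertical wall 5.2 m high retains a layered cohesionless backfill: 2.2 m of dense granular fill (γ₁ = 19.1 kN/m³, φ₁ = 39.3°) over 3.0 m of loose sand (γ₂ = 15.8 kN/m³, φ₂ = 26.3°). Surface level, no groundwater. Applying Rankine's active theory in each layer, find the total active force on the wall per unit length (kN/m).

K_a1 = tan²(45°−39.3°/2) = 0.2245; K_a2 = tan²(45°−26.3°/2) = 0.3859.
Layer 1: σ at base = K_a1 γ₁ h₁ = 9.432 kPa; P₁ = ½×9.432×2.2 = 10.37.
Layer 2: σ_v at top = γ₁h₁ = 42.02; σ_h top = K_a2×42.02 = 16.22; σ_h base = K_a2×(42.02+15.8×3.0) = 34.51.
P₂ = ½(16.22+34.51)×3.0 = 76.09. Total P_a = 10.37+76.09 = 86.47 kN/m.

86.5 kN/m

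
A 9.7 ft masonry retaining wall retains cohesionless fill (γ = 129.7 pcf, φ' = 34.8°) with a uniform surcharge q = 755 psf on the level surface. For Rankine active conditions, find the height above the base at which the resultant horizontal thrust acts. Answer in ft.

K_a = 0.2733.
Triangular part P₁ = ½K_aγH² = 1668 at H/3 = 3.233 ft; rectangular part P₂ = K_a q H = 2002 at H/2 = 4.850 ft.
ȳ = (P₁·3.233 + P₂·4.850)/(P₁+P₂) = 4.115 ft.

4.12 ft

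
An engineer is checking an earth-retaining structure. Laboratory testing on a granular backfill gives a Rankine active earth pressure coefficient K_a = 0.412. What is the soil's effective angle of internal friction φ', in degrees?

24.6°

K_a = tan²(45° − φ/2) ⇒ 45° − φ/2 = arctan(√0.412) = 32.70°.
φ = 2(45° − 32.70°) = 24.61°.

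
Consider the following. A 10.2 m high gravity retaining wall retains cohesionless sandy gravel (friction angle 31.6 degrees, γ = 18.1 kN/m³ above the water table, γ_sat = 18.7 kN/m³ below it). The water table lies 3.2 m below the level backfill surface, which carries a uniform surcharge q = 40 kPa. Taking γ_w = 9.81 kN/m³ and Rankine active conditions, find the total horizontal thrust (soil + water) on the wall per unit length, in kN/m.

591 kN/m

K_a = tan²(45° − φ/2) = 0.3123.
γ' = 18.7 − 9.81 = 8.890 kN/m³. h₂ = H − d_w = 7.0 m.
σ'_h: at surface K_a·q = 12.49; at WT K_a(q+γd_w) = 30.59; at base K_a(q+γd_w+γ'h₂) = 50.02 kPa.
P₁ = ½(12.49+30.59)×3.2 = 68.93; P₂ = ½(30.59+50.02)×7.0 = 282.1; P_w = ½γ_w h₂² = 240.3.
Total = 68.93+282.1+240.3 = 591.4 kN/m.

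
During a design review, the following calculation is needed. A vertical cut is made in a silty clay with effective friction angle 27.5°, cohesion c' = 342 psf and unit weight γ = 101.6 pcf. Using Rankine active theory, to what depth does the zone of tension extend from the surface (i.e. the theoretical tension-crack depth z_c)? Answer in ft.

K_a = tan²(45° − 27.5°/2) = 0.3682; √K_a = 0.6068.
The active pressure is zero where K_a γ z = 2c√K_a, so z_c = 2c/(γ√K_a) = 2×342/(101.6×0.6068) = 11.09 ft.

11.1 ft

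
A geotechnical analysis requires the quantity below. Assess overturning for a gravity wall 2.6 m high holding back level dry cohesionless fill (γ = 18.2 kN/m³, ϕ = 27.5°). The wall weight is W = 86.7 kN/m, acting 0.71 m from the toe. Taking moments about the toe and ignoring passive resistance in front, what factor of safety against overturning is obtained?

3.14

K_a = tan²(45° − 27.5°/2) = 0.3682.
P_a = ½K_aγH² = 0.5×0.3682×18.2×2.6² = 22.65 kN/m, acting at H/3 = 0.8667 m above the base.
Overturning moment M_o = P_a × H/3 = 22.65 × 0.8667 = 19.63.
Resisting moment M_r = W × 0.71 = 86.7 × 0.71 = 61.56.
FS_overturning = M_r/M_o = 61.56/19.63 = 3.136.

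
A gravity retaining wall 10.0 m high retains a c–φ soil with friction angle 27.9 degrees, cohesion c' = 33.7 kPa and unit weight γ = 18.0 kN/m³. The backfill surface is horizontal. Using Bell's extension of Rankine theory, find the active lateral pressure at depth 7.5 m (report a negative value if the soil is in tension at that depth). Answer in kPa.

K_a = (1 − sin φ)/(1 + sin φ) = 0.3625.
σ_a = K_a γ z − 2c√K_a = 0.3625×18.0×7.5 − 2×33.7×0.6020 = 8.354 kPa.

8.35 kPa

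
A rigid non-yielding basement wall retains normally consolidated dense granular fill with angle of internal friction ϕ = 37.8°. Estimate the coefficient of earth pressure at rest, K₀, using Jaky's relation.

0.387

K₀ = 1 − sin φ' = 1 − sin 37.8° = 0.3871.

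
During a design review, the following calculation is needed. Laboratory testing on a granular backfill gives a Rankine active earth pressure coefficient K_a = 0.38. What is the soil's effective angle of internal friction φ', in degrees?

26.7°

K_a = tan²(45° − φ/2) ⇒ 45° − φ/2 = arctan(√0.38) = 31.65°.
φ = 2(45° − 31.65°) = 26.70°.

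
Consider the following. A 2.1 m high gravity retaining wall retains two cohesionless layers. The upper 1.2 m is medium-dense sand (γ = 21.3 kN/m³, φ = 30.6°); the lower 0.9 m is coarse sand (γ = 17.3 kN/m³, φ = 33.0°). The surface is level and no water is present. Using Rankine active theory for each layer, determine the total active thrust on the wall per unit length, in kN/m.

K_a1 = tan²(45°−30.6°/2) = 0.3253; K_a2 = tan²(45°−33.0°/2) = 0.2948.
Layer 1: σ at base = K_a1 γ₁ h₁ = 8.316 kPa; P₁ = ½×8.316×1.2 = 4.989.
Layer 2: σ_v at top = γ₁h₁ = 25.56; σ_h top = K_a2×25.56 = 7.535; σ_h base = K_a2×(25.56+17.3×0.9) = 12.13.
P₂ = ½(7.535+12.13)×0.9 = 8.847. Total P_a = 4.989+8.847 = 13.84 kN/m.

13.8 kN/m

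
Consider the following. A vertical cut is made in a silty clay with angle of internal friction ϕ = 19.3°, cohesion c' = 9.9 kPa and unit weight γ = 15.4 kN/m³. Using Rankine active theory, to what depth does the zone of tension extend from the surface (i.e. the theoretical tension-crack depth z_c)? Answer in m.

K_a = tan²(45° − 19.3°/2) = 0.5032; √K_a = 0.7094.
The active pressure is zero where K_a γ z = 2c√K_a, so z_c = 2c/(γ√K_a) = 2×9.9/(15.4×0.7094) = 1.813 m.

1.81 m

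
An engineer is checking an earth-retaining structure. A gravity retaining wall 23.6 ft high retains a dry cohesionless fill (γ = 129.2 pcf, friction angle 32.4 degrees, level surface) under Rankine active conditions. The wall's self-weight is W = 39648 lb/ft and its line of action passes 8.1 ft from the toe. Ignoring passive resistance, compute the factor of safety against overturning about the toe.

K_a = tan²(45° − 32.4°/2) = 0.3022.
P_a = ½K_aγH² = 0.5×0.3022×129.2×23.6² = 10870 lb/ft, acting at H/3 = 7.867 ft above the base.
Overturning moment M_o = P_a × H/3 = 10870 × 7.867 = 85540.
Resisting moment M_r = W × 8.1 = 39648 × 8.1 = 321100.
FS_overturning = M_r/M_o = 321100/85540 = 3.754.

3.75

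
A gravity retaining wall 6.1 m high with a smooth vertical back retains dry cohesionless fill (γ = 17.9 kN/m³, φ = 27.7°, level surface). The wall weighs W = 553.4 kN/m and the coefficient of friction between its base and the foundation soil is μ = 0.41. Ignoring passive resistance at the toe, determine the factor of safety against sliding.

1.86

K_a = tan²(45° − 27.7°/2) = 0.3653.
P_a = ½K_aγH² = 0.5×0.3653×17.9×6.1² = 121.7 kN/m, acting at H/3 = 2.033 m above the base.
FS_sliding = μW / P_a = 0.41×553.4 / 121.7 = 1.865.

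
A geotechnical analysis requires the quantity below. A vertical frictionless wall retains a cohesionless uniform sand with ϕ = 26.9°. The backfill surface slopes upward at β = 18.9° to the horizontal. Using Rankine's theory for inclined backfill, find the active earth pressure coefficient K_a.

K_a = cos β · (cos β − √(cos²β − cos²φ)) / (cos β + √(cos²β − cos²φ)).
cos β = 0.9461, cos φ = 0.8918, √(cos²β − cos²φ) = 0.3159.
K_a = 0.9461 × (0.9461 − 0.3159)/(0.9461 + 0.3159) = 0.4725.

0.472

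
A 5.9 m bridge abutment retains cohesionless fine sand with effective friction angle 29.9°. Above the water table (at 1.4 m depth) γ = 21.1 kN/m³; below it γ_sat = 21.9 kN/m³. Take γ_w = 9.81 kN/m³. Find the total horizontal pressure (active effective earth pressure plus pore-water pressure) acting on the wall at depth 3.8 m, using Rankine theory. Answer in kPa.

K_a = (1 − sin φ)/(1 + sin φ) = 0.3347.
γ' = 21.9 − 9.81 = 12.09 kN/m³.
Effective vertical stress at 3.8 m: σ'_v = 21.1×1.4 + 12.09×2.40 = 58.56 kPa.
σ'_h = K_a σ'_v = 0.3347 × 58.56 = 19.60 kPa; u = γ_w × 2.40 = 23.54 kPa.
Total σ_h = 19.60 + 23.54 = 43.14 kPa.

43.1 kPa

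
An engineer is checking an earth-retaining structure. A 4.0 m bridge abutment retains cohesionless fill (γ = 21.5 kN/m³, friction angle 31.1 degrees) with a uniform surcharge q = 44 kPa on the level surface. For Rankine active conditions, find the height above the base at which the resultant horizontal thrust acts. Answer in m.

1.67 m

K_a = 0.3188.
Triangular part P₁ = ½K_aγH² = 54.83 at H/3 = 1.333 m; rectangular part P₂ = K_a q H = 56.11 at H/2 = 2.000 m.
ȳ = (P₁·1.333 + P₂·2.000)/(P₁+P₂) = 1.670 m.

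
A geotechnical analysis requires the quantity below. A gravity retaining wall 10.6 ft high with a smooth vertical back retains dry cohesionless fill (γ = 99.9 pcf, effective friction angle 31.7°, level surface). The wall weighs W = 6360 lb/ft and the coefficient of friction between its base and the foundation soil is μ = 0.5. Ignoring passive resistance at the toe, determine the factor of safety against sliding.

K_a = tan²(45° − 31.7°/2) = 0.3111.
P_a = ½K_aγH² = 0.5×0.3111×99.9×10.6² = 1746 lb/ft, acting at H/3 = 3.533 ft above the base.
FS_sliding = μW / P_a = 0.5×6360 / 1746 = 1.821.

1.82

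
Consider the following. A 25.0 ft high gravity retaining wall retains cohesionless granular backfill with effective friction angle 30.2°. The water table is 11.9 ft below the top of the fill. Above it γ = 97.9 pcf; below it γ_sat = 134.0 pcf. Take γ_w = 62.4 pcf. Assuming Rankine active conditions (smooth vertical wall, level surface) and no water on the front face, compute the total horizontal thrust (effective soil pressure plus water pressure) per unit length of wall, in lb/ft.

14700 lb/ft

K_a = tan²(45° − φ/2) = 0.3307.
γ' = 134.0 − 62.4 = 71.60 pcf. Depth below WT = 13.1 ft.
σ'_h at WT = K_a γ d_w = 385.2 psf; at base = 385.2 + K_a γ' × 13.1 = 695.4 psf.
P₁ (0–11.9 ft) = ½×385.2×11.9 = 2292. P₂ (11.9–25.0 ft) = ½(385.2+695.4)×13.1 = 7078.
P_w = ½ γ_w h₂² = 0.5×62.4×13.1² = 5354. Total = 2292+7078+5354 = 14720 lb/ft.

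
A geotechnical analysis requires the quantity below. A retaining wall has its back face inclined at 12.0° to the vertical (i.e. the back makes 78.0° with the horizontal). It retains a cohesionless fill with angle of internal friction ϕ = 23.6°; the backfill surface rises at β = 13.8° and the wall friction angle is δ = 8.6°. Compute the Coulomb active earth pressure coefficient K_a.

K_a = sin²(α+φ) / [sin²α · sin(α−δ) · (1 + √{sin(φ+δ)sin(φ−β) / (sin(α−δ)sin(α+β))})²].
With α = 78.0°, φ = 23.6°, δ = 8.6°, β = 13.8°: K_a = 0.6230.

0.623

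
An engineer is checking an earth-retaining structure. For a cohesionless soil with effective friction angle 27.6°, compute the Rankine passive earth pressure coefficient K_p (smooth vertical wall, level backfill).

K_p = (1 + sin φ)/(1 − sin φ) = tan²(45° + 27.6°/2) = 2.726.

2.73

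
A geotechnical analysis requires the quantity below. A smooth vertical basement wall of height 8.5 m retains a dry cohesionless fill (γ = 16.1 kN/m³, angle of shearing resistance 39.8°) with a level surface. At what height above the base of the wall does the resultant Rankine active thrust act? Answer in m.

K_a = 0.2194.
The pressure distribution is triangular, so the resultant acts at H/3 above the base = 8.5/3 = 2.833 m.

2.83 m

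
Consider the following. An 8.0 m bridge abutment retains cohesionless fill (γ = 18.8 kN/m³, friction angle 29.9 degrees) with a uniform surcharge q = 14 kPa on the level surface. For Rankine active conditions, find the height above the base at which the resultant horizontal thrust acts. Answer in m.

K_a = 0.3347.
Triangular part P₁ = ½K_aγH² = 201.3 at H/3 = 2.667 m; rectangular part P₂ = K_a q H = 37.48 at H/2 = 4.000 m.
ȳ = (P₁·2.667 + P₂·4.000)/(P₁+P₂) = 2.876 m.

2.88 m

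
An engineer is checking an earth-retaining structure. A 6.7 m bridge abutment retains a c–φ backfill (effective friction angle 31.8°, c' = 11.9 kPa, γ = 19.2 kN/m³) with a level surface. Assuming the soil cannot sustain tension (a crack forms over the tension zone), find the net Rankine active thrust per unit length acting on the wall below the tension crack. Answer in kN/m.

K_a = 0.3098; √K_a = 0.5566.
Tension-crack depth z_c = 2c/(γ√K_a) = 2×11.9/(19.2×0.5566) = 2.227 m.
σ_a at base = K_a γ H − 2c√K_a = 0.3098×19.2×6.7 − 2×11.9×0.5566 = 26.61 kPa.
P_a = ½ × 26.61 × (H − z_c) = 0.5×26.61×4.473 = 59.50 kN/m.

59.5 kN/m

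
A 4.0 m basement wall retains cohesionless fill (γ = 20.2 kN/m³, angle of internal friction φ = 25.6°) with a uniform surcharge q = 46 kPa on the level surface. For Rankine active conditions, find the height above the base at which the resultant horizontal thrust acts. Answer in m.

K_a = 0.3966.
Triangular part P₁ = ½K_aγH² = 64.08 at H/3 = 1.333 m; rectangular part P₂ = K_a q H = 72.97 at H/2 = 2.000 m.
ȳ = (P₁·1.333 + P₂·2.000)/(P₁+P₂) = 1.688 m.

1.69 m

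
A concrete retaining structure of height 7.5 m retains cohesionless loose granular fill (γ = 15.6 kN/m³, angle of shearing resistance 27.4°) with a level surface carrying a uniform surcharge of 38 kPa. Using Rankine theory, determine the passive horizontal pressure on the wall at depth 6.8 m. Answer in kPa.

K_p = (1 + sin φ)/(1 − sin φ) = 2.705.
σ_v = γz + q = 15.6 × 6.8 + 38 = 144.1 kPa.
σ_h = K_p σ_v = 2.705 × 144.1 = 389.7 kPa.

390 kPa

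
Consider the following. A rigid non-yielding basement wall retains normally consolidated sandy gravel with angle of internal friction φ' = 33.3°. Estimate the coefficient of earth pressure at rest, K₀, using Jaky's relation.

0.451

K₀ = 1 − sin φ' = 1 − sin 33.3° = 0.4510.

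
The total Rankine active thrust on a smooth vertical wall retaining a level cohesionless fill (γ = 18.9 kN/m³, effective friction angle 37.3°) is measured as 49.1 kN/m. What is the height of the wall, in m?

4.60 m

K_a = 0.2453. P_a = ½ K_a γ H² ⇒ H = √(2P_a/(K_a γ)).
H = √(2×49.1/(0.2453×18.9)) = 4.602 m.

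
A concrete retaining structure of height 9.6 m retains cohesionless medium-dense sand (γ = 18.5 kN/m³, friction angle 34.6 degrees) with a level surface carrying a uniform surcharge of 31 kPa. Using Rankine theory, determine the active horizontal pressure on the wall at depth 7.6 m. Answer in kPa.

K_a = (1 − sin φ)/(1 + sin φ) = 0.2756.
σ_v = γz + q = 18.5 × 7.6 + 31 = 171.6 kPa.
σ_h = K_a σ_v = 0.2756 × 171.6 = 47.30 kPa.

47.3 kPa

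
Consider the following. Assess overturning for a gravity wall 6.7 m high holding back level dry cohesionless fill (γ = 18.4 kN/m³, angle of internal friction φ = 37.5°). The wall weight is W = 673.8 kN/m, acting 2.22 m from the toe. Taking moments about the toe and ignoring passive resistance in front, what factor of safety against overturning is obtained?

6.67

K_a = tan²(45° − 37.5°/2) = 0.2432.
P_a = ½K_aγH² = 0.5×0.2432×18.4×6.7² = 100.4 kN/m, acting at H/3 = 2.233 m above the base.
Overturning moment M_o = P_a × H/3 = 100.4 × 2.233 = 224.3.
Resisting moment M_r = W × 2.22 = 673.8 × 2.22 = 1496.
FS_overturning = M_r/M_o = 1496/224.3 = 6.669.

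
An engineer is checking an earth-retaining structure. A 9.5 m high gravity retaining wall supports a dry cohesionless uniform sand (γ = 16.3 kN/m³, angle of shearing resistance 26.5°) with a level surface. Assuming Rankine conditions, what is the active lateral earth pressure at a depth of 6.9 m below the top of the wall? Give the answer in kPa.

K_a = (1 − sin φ)/(1 + sin φ) = 0.3829.
σ_h = K_a γ z = 0.3829 × 16.3 × 6.9 = 43.07 kPa.

43.1 kPa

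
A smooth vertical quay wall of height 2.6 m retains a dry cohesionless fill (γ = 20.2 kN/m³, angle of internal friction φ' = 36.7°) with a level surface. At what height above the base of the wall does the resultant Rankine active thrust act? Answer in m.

0.867 m

K_a = 0.2519.
The pressure distribution is triangular, so the resultant acts at H/3 above the base = 2.6/3 = 0.8667 m.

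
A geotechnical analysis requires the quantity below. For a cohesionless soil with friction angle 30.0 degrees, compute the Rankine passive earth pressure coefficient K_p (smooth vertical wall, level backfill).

K_p = (1 + sin φ)/(1 − sin φ) = tan²(45° + 30.0°/2) = 3.000.

3.00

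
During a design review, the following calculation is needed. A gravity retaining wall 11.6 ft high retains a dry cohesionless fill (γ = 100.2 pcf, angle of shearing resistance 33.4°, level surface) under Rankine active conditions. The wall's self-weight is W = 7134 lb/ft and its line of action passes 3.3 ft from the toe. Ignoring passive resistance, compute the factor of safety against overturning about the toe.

K_a = tan²(45° − 33.4°/2) = 0.2899.
P_a = ½K_aγH² = 0.5×0.2899×100.2×11.6² = 1954 lb/ft, acting at H/3 = 3.867 ft above the base.
Overturning moment M_o = P_a × H/3 = 1954 × 3.867 = 7557.
Resisting moment M_r = W × 3.3 = 7134 × 3.3 = 23540.
FS_overturning = M_r/M_o = 23540/7557 = 3.115.

3.12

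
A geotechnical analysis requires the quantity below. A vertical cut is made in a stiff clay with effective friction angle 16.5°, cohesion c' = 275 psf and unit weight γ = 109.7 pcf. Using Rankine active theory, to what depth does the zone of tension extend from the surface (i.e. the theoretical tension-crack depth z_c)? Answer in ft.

6.71 ft

K_a = tan²(45° − 16.5°/2) = 0.5576; √K_a = 0.7467.
The active pressure is zero where K_a γ z = 2c√K_a, so z_c = 2c/(γ√K_a) = 2×275/(109.7×0.7467) = 6.714 ft.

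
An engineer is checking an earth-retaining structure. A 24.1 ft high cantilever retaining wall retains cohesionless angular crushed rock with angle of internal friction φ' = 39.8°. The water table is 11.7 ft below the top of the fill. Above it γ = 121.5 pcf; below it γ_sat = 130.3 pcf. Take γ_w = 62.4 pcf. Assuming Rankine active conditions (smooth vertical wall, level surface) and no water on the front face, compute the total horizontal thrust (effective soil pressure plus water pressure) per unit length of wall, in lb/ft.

K_a = tan²(45° − φ/2) = 0.2194.
γ' = 130.3 − 62.4 = 67.90 pcf. Depth below WT = 12.4 ft.
σ'_h at WT = K_a γ d_w = 311.9 psf; at base = 311.9 + K_a γ' × 12.4 = 496.7 psf.
P₁ (0–11.7 ft) = ½×311.9×11.7 = 1825. P₂ (11.7–24.1 ft) = ½(311.9+496.7)×12.4 = 5013.
P_w = ½ γ_w h₂² = 0.5×62.4×12.4² = 4797. Total = 1825+5013+4797 = 11640 lb/ft.

11600 lb/ft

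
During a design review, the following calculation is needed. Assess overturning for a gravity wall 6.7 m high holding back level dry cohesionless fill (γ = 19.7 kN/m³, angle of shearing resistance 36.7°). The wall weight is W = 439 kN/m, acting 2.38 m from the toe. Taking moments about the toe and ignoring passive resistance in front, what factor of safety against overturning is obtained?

K_a = tan²(45° − 36.7°/2) = 0.2519.
P_a = ½K_aγH² = 0.5×0.2519×19.7×6.7² = 111.4 kN/m, acting at H/3 = 2.233 m above the base.
Overturning moment M_o = P_a × H/3 = 111.4 × 2.233 = 248.7.
Resisting moment M_r = W × 2.38 = 439 × 2.38 = 1045.
FS_overturning = M_r/M_o = 1045/248.7 = 4.201.

4.20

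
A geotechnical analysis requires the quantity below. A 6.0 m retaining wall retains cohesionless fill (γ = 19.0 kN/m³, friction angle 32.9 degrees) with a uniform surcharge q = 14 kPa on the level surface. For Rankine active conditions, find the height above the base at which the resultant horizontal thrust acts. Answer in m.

K_a = 0.2960.
Triangular part P₁ = ½K_aγH² = 101.2 at H/3 = 2.000 m; rectangular part P₂ = K_a q H = 24.87 at H/2 = 3.000 m.
ȳ = (P₁·2.000 + P₂·3.000)/(P₁+P₂) = 2.197 m.

2.20 m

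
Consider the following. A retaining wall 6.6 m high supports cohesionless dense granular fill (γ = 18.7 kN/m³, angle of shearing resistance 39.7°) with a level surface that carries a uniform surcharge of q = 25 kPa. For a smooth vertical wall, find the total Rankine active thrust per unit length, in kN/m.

126 kN/m

K_a = tan²(45° − φ/2) = 0.2204.
Soil triangle: ½ K_a γ H² = 0.5×0.2204×18.7×6.6² = 89.78 kN/m.
Surcharge rectangle: K_a q H = 0.2204×25×6.6 = 36.37 kN/m.
Total = 89.78 + 36.37 = 126.1 kN/m.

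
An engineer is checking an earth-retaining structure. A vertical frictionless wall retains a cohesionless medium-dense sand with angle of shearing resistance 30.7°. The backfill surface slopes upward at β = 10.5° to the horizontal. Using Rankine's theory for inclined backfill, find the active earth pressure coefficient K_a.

0.341

K_a = cos β · (cos β − √(cos²β − cos²φ)) / (cos β + √(cos²β − cos²φ)).
cos β = 0.9833, cos φ = 0.8599, √(cos²β − cos²φ) = 0.4769.
K_a = 0.9833 × (0.9833 − 0.4769)/(0.9833 + 0.4769) = 0.3410.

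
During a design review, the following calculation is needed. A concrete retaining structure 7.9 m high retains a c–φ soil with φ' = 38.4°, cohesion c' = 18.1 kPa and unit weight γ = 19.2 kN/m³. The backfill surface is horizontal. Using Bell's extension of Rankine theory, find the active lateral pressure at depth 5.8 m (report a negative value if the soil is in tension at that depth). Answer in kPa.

8.52 kPa

K_a = (1 − sin φ)/(1 + sin φ) = 0.2337.
σ_a = K_a γ z − 2c√K_a = 0.2337×19.2×5.8 − 2×18.1×0.4834 = 8.524 kPa.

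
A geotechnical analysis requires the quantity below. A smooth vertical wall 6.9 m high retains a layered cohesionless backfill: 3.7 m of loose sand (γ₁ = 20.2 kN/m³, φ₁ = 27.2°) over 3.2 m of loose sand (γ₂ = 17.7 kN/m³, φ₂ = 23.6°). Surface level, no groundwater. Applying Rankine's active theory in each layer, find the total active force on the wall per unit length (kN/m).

K_a1 = tan²(45°−27.2°/2) = 0.3726; K_a2 = tan²(45°−23.6°/2) = 0.4282.
Layer 1: σ at base = K_a1 γ₁ h₁ = 27.85 kPa; P₁ = ½×27.85×3.7 = 51.52.
Layer 2: σ_v at top = γ₁h₁ = 74.74; σ_h top = K_a2×74.74 = 32.00; σ_h base = K_a2×(74.74+17.7×3.2) = 56.26.
P₂ = ½(32.00+56.26)×3.2 = 141.2. Total P_a = 51.52+141.2 = 192.7 kN/m.

193 kN/m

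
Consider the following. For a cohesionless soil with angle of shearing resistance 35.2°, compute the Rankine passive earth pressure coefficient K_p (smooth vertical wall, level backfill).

K_p = (1 + sin φ)/(1 − sin φ) = tan²(45° + 35.2°/2) = 3.722.

3.72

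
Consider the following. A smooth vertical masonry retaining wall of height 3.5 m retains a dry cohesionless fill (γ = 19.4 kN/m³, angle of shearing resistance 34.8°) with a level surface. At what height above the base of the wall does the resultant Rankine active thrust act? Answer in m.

1.17 m

K_a = 0.2733.
The pressure distribution is triangular, so the resultant acts at H/3 above the base = 3.5/3 = 1.167 m.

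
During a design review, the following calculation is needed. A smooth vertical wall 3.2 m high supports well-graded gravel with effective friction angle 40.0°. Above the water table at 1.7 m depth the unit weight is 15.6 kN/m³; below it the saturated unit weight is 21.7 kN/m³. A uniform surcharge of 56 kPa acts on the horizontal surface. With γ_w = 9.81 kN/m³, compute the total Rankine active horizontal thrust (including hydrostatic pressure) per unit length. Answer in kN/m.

K_a = tan²(45° − φ/2) = 0.2174.
γ' = 21.7 − 9.81 = 11.89 kN/m³. h₂ = H − d_w = 1.5 m.
σ'_h: at surface K_a·q = 12.18; at WT K_a(q+γd_w) = 17.94; at base K_a(q+γd_w+γ'h₂) = 21.82 kPa.
P₁ = ½(12.18+17.94)×1.7 = 25.60; P₂ = ½(17.94+21.82)×1.5 = 29.82; P_w = ½γ_w h₂² = 11.04.
Total = 25.60+29.82+11.04 = 66.46 kN/m.

66.5 kN/m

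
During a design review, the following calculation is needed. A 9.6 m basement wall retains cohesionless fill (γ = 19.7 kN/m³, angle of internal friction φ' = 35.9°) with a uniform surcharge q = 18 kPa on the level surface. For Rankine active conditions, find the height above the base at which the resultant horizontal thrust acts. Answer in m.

3.46 m

K_a = 0.2607.
Triangular part P₁ = ½K_aγH² = 236.7 at H/3 = 3.200 m; rectangular part P₂ = K_a q H = 45.06 at H/2 = 4.800 m.
ȳ = (P₁·3.200 + P₂·4.800)/(P₁+P₂) = 3.456 m.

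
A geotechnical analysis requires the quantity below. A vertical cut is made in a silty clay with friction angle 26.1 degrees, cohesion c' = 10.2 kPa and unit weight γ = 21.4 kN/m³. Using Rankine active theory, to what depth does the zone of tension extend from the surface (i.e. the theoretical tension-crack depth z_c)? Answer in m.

K_a = tan²(45° − 26.1°/2) = 0.3889; √K_a = 0.6237.
The active pressure is zero where K_a γ z = 2c√K_a, so z_c = 2c/(γ√K_a) = 2×10.2/(21.4×0.6237) = 1.529 m.

1.53 m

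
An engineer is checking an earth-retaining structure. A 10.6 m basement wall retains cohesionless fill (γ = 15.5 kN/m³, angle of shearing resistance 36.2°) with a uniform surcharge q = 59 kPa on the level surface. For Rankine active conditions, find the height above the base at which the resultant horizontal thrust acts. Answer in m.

4.27 m

K_a = 0.2574.
Triangular part P₁ = ½K_aγH² = 224.1 at H/3 = 3.533 m; rectangular part P₂ = K_a q H = 161.0 at H/2 = 5.300 m.
ȳ = (P₁·3.533 + P₂·5.300)/(P₁+P₂) = 4.272 m.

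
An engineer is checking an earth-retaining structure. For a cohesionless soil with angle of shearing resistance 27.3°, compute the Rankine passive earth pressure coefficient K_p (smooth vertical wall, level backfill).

K_p = (1 + sin φ)/(1 − sin φ) = tan²(45° + 27.3°/2) = 2.694.

2.69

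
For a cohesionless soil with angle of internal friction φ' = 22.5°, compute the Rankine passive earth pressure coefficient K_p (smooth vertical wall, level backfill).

2.24

K_p = (1 + sin φ)/(1 − sin φ) = tan²(45° + 22.5°/2) = 2.240.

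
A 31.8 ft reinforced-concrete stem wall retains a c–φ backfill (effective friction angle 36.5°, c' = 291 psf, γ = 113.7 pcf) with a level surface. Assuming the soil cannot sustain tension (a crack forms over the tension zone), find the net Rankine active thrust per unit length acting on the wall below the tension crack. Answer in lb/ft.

6770 lb/ft

K_a = 0.2541; √K_a = 0.5040.
Tension-crack depth z_c = 2c/(γ√K_a) = 2×291/(113.7×0.5040) = 10.16 ft.
σ_a at base = K_a γ H − 2c√K_a = 0.2541×113.7×31.8 − 2×291×0.5040 = 625.2 psf.
P_a = ½ × 625.2 × (H − z_c) = 0.5×625.2×21.64 = 6766 lb/ft.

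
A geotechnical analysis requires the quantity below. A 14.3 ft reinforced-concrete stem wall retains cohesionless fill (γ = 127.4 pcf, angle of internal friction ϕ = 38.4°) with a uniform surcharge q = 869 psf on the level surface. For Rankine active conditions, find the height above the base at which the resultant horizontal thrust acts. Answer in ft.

K_a = 0.2337.
Triangular part P₁ = ½K_aγH² = 3044 at H/3 = 4.767 ft; rectangular part P₂ = K_a q H = 2904 at H/2 = 7.150 ft.
ȳ = (P₁·4.767 + P₂·7.150)/(P₁+P₂) = 5.930 ft.

5.93 ft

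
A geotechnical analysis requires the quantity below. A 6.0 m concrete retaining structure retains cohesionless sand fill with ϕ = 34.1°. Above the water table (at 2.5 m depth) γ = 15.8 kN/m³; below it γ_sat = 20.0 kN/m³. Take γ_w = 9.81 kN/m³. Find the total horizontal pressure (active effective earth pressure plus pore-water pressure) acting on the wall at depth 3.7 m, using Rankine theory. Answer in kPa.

26.3 kPa

K_a = (1 − sin φ)/(1 + sin φ) = 0.2815.
γ' = 20.0 − 9.81 = 10.19 kN/m³.
Effective vertical stress at 3.7 m: σ'_v = 15.8×2.5 + 10.19×1.20 = 51.73 kPa.
σ'_h = K_a σ'_v = 0.2815 × 51.73 = 14.56 kPa; u = γ_w × 1.20 = 11.77 kPa.
Total σ_h = 14.56 + 11.77 = 26.33 kPa.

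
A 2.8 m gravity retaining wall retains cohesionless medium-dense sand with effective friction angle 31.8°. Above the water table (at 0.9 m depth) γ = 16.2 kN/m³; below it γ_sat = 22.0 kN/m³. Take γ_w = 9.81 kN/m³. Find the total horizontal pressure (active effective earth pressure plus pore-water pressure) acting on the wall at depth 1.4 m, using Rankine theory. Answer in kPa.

K_a = (1 − sin φ)/(1 + sin φ) = 0.3098.
γ' = 22.0 − 9.81 = 12.19 kN/m³.
Effective vertical stress at 1.4 m: σ'_v = 16.2×0.9 + 12.19×0.500 = 20.67 kPa.
σ'_h = K_a σ'_v = 0.3098 × 20.67 = 6.405 kPa; u = γ_w × 0.500 = 4.905 kPa.
Total σ_h = 6.405 + 4.905 = 11.31 kPa.

11.3 kPa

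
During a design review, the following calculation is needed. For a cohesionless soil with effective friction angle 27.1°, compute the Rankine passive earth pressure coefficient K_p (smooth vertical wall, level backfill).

2.67

K_p = (1 + sin φ)/(1 − sin φ) = tan²(45° + 27.1°/2) = 2.673.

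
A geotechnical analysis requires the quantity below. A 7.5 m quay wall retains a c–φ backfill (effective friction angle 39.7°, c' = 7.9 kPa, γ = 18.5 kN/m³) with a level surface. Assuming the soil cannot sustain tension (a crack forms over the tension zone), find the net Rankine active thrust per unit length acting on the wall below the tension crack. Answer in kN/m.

65.8 kN/m

K_a = 0.2204; √K_a = 0.4695.
Tension-crack depth z_c = 2c/(γ√K_a) = 2×7.9/(18.5×0.4695) = 1.819 m.
σ_a at base = K_a γ H − 2c√K_a = 0.2204×18.5×7.5 − 2×7.9×0.4695 = 23.17 kPa.
P_a = ½ × 23.17 × (H − z_c) = 0.5×23.17×5.681 = 65.80 kN/m.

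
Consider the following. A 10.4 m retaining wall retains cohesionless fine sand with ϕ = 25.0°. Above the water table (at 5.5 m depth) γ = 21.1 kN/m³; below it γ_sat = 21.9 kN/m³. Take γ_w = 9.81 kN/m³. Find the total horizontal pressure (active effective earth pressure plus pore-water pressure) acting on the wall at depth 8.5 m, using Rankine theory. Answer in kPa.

K_a = (1 − sin φ)/(1 + sin φ) = 0.4059.
γ' = 21.9 − 9.81 = 12.09 kN/m³.
Effective vertical stress at 8.5 m: σ'_v = 21.1×5.5 + 12.09×3.00 = 152.3 kPa.
σ'_h = K_a σ'_v = 0.4059 × 152.3 = 61.82 kPa; u = γ_w × 3.00 = 29.43 kPa.
Total σ_h = 61.82 + 29.43 = 91.25 kPa.

91.3 kPa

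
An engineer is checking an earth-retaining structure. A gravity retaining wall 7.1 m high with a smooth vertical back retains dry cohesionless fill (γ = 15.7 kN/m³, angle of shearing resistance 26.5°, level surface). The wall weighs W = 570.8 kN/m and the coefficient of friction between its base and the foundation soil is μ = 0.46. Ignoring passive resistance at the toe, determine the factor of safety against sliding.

1.73

K_a = tan²(45° − 26.5°/2) = 0.3829.
P_a = ½K_aγH² = 0.5×0.3829×15.7×7.1² = 151.5 kN/m, acting at H/3 = 2.367 m above the base.
FS_sliding = μW / P_a = 0.46×570.8 / 151.5 = 1.733.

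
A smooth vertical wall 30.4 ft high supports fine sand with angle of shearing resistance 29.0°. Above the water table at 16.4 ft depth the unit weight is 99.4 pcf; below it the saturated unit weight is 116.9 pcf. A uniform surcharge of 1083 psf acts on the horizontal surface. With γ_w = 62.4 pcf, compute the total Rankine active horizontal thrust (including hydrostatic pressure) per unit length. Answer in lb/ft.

31900 lb/ft

K_a = tan²(45° − φ/2) = 0.3470.
γ' = 116.9 − 62.4 = 54.50 pcf. h₂ = H − d_w = 14.0 ft.
σ'_h: at surface K_a·q = 375.8; at WT K_a(q+γd_w) = 941.4; at base K_a(q+γd_w+γ'h₂) = 1206 psf.
P₁ = ½(375.8+941.4)×16.4 = 10800; P₂ = ½(941.4+1206)×14.0 = 15030; P_w = ½γ_w h₂² = 6115.
Total = 10800+15030+6115 = 31950 lb/ft.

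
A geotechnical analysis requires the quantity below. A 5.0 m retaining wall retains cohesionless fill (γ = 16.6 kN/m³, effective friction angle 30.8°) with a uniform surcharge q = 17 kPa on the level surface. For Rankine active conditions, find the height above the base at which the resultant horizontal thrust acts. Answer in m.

1.91 m

K_a = 0.3227.
Triangular part P₁ = ½K_aγH² = 66.96 at H/3 = 1.667 m; rectangular part P₂ = K_a q H = 27.43 at H/2 = 2.500 m.
ȳ = (P₁·1.667 + P₂·2.500)/(P₁+P₂) = 1.909 m.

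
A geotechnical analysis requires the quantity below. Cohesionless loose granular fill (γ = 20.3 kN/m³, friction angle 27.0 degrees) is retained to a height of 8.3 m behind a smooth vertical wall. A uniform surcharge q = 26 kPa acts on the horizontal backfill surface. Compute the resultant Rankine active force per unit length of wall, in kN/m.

344 kN/m

K_a = tan²(45° − φ/2) = 0.3755.
Soil triangle: ½ K_a γ H² = 0.5×0.3755×20.3×8.3² = 262.6 kN/m.
Surcharge rectangle: K_a q H = 0.3755×26×8.3 = 81.04 kN/m.
Total = 262.6 + 81.04 = 343.6 kN/m.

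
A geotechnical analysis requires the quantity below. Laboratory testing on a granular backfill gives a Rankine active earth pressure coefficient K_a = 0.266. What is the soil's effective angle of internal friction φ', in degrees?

35.4°

K_a = tan²(45° − φ/2) ⇒ 45° − φ/2 = arctan(√0.266) = 27.28°.
φ = 2(45° − 27.28°) = 35.43°.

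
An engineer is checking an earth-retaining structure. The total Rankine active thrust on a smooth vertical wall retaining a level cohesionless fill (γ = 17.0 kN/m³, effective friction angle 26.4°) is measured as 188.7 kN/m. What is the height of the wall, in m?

K_a = 0.3844. P_a = ½ K_a γ H² ⇒ H = √(2P_a/(K_a γ)).
H = √(2×188.7/(0.3844×17.0)) = 7.599 m.

7.60 m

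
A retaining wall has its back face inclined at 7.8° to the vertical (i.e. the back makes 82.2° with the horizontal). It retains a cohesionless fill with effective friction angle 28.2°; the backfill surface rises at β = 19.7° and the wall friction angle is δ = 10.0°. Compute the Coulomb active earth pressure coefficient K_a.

0.545

K_a = sin²(α+φ) / [sin²α · sin(α−δ) · (1 + √{sin(φ+δ)sin(φ−β) / (sin(α−δ)sin(α+β))})²].
With α = 82.2°, φ = 28.2°, δ = 10.0°, β = 19.7°: K_a = 0.5451.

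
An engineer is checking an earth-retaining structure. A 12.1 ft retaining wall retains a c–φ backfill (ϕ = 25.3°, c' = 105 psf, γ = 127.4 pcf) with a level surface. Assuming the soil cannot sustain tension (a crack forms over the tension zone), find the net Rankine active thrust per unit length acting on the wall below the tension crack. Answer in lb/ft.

K_a = 0.4012; √K_a = 0.6334.
Tension-crack depth z_c = 2c/(γ√K_a) = 2×105/(127.4×0.6334) = 2.602 ft.
σ_a at base = K_a γ H − 2c√K_a = 0.4012×127.4×12.1 − 2×105×0.6334 = 485.4 psf.
P_a = ½ × 485.4 × (H − z_c) = 0.5×485.4×9.498 = 2305 lb/ft.

2310 lb/ft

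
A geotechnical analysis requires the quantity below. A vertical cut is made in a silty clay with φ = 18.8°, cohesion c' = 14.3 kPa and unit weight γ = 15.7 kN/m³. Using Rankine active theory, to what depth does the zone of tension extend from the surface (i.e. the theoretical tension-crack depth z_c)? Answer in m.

K_a = tan²(45° − 18.8°/2) = 0.5126; √K_a = 0.7159.
The active pressure is zero where K_a γ z = 2c√K_a, so z_c = 2c/(γ√K_a) = 2×14.3/(15.7×0.7159) = 2.544 m.

2.54 m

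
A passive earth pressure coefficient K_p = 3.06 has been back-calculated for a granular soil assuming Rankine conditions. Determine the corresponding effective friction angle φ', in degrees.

30.5°

K_p = (1+sin φ)/(1−sin φ) ⇒ sin φ = (K_p − 1)/(K_p + 1) = 0.5074.
φ = arcsin(0.5074) = 30.49°.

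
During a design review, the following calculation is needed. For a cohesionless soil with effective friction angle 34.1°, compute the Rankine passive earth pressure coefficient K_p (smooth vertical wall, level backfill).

3.55

K_p = (1 + sin φ)/(1 − sin φ) = tan²(45° + 34.1°/2) = 3.552.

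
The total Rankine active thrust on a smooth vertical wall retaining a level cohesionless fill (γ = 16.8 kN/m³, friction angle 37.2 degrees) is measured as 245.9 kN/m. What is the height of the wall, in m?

10.9 m

K_a = 0.2464. P_a = ½ K_a γ H² ⇒ H = √(2P_a/(K_a γ)).
H = √(2×245.9/(0.2464×16.8)) = 10.90 m.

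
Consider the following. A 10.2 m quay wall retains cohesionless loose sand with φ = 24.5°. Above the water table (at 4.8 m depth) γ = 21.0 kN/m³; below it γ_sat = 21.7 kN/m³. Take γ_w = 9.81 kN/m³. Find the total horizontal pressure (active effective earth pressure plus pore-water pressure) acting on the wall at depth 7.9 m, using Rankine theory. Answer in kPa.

87.4 kPa

K_a = (1 − sin φ)/(1 + sin φ) = 0.4137.
γ' = 21.7 − 9.81 = 11.89 kN/m³.
Effective vertical stress at 7.9 m: σ'_v = 21.0×4.8 + 11.89×3.10 = 137.7 kPa.
σ'_h = K_a σ'_v = 0.4137 × 137.7 = 56.95 kPa; u = γ_w × 3.10 = 30.41 kPa.
Total σ_h = 56.95 + 30.41 = 87.37 kPa.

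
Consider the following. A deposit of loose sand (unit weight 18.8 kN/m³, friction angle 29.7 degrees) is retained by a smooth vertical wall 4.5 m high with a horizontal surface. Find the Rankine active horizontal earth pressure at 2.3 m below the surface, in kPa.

K_a = (1 − sin φ)/(1 + sin φ) = 0.3374.
σ_h = K_a γ z = 0.3374 × 18.8 × 2.3 = 14.59 kPa.

14.6 kPa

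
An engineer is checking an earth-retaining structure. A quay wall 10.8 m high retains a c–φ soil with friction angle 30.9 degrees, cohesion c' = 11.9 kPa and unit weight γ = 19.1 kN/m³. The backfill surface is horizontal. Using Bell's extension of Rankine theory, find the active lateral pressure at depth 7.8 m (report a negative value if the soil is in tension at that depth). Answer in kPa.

34.4 kPa

K_a = (1 − sin φ)/(1 + sin φ) = 0.3214.
σ_a = K_a γ z − 2c√K_a = 0.3214×19.1×7.8 − 2×11.9×0.5669 = 34.39 kPa.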